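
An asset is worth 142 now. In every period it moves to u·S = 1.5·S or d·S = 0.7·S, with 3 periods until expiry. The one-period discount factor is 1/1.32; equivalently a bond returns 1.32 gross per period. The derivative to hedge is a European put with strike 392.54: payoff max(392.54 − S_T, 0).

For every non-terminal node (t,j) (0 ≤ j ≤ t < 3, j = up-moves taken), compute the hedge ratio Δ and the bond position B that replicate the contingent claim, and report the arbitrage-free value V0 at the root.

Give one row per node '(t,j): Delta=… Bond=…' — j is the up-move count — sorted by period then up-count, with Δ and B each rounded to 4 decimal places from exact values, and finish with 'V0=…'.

(0,0): Delta=-0.7369 Bond=150.8585
(1,0): Delta=-1.0000 Bond=225.2870
(1,1): Delta=-0.7012 Bond=191.5403
(2,0): Delta=-1.0000 Bond=297.3788
(2,1): Delta=-1.0000 Bond=297.3788
(2,2): Delta=-0.6608 Bond=239.9006
V0=46.2209

No-arbitrage ⇒ martingale measure with p* = (R−d)/(u−d) = 0.7750.
At expiry t=3: V(3,0)=343.8340, V(3,1)=288.1700, V(3,2)=168.8900, V(3,3)=0.0000
(2,0): S=69.5800. Δ = (V_up−V_dn)/(S_up−S_dn) = (288.1700−343.8340)/(104.3700−48.7060) = -1.0000. V = [p*·288.1700 + (1−p*)·343.8340]/1.32 = 227.7988. B = V − Δ·S = 297.3788.
(2,1): S=149.1000. Δ = (V_up−V_dn)/(S_up−S_dn) = (168.8900−288.1700)/(223.6500−104.3700) = -1.0000. V = [p*·168.8900 + (1−p*)·288.1700]/1.32 = 148.2788. B = V − Δ·S = 297.3788.
(2,2): S=319.5000. Δ = (V_up−V_dn)/(S_up−S_dn) = (0.0000−168.8900)/(479.2500−223.6500) = -0.6608. V = [p*·0.0000 + (1−p*)·168.8900]/1.32 = 28.7881. B = V − Δ·S = 239.9006.
(1,0): S=99.4000. Δ = (V_up−V_dn)/(S_up−S_dn) = (148.2788−227.7988)/(149.1000−69.5800) = -1.0000. V = [p*·148.2788 + (1−p*)·227.7988]/1.32 = 125.8870. B = V − Δ·S = 225.2870.
(1,1): S=213.0000. Δ = (V_up−V_dn)/(S_up−S_dn) = (28.7881−148.2788)/(319.5000−149.1000) = -0.7012. V = [p*·28.7881 + (1−p*)·148.2788]/1.32 = 42.1769. B = V − Δ·S = 191.5403.
(0,0): S=142.0000. Δ = (V_up−V_dn)/(S_up−S_dn) = (42.1769−125.8870)/(213.0000−99.4000) = -0.7369. V = [p*·42.1769 + (1−p*)·125.8870]/1.32 = 46.2209. B = V − Δ·S = 150.8585.
Check: Δ(0,0)·S0 + B(0,0) = 46.2209 = V0.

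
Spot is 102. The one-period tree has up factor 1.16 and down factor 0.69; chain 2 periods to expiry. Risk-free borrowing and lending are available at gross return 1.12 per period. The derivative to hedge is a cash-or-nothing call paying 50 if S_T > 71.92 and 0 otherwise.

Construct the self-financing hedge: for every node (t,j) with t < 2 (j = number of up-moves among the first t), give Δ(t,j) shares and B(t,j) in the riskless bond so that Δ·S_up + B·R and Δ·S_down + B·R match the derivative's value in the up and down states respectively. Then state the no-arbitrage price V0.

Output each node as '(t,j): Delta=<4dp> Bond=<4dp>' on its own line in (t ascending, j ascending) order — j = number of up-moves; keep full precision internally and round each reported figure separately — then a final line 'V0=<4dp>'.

(0,0): Delta=0.0793 Bond=31.4872
(1,0): Delta=1.5116 Bond=-65.5395
(1,1): Delta=0.0000 Bond=44.6429
V0=39.5710

Under the risk-neutral measure, an up-move has probability p* = (R−d)/(u−d) = 0.9149 and values discount at R = 1.12.
Terminal payoffs: V(2,0)=0.0000, V(2,1)=50.0000, V(2,2)=50.0000
  t=1,j=0: stock 70.3800 → up 81.6408 (V=50.0000), down 48.5622 (V=0.0000). Price 40.8435; hedge Δ=1.5116, bond B=-65.5395.
  t=1,j=1: stock 118.3200 → up 137.2512 (V=50.0000), down 81.6408 (V=50.0000). Price 44.6429; hedge Δ=0.0000, bond B=44.6429.
  t=0,j=0: stock 102.0000 → up 118.3200 (V=44.6429), down 70.3800 (V=40.8435). Price 39.5710; hedge Δ=0.0793, bond B=31.4872.
Self-financing check: at every node Δ·S+B equals the discounted successor values.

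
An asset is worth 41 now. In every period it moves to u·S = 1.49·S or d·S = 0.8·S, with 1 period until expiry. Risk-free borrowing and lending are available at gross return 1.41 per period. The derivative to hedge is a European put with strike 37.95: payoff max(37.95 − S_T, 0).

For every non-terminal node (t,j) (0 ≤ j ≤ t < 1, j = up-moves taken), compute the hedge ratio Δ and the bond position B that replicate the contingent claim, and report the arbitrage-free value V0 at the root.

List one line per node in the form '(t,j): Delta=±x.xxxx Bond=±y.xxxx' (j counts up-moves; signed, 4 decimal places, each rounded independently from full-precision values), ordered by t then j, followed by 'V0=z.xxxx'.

Risk-neutral probability p* = (R−d)/(u−d) = (1.41−0.8)/(1.49−0.8) = 0.8841.
Terminal values V(1,·): V(1,0)=5.1500, V(1,1)=0.0000
Node (0,0) S=41.0000: V=(p*·0.0000+(1−p*)·5.1500)/1.41=0.4235; Δ=(0.0000−5.1500)/(61.0900−32.8000)=-0.1820; B=V−Δ·S=7.8872
The time-0 hedge costs 0.4235, which is the no-arbitrage price.

(0,0): Delta=-0.1820 Bond=7.8872
V0=0.4235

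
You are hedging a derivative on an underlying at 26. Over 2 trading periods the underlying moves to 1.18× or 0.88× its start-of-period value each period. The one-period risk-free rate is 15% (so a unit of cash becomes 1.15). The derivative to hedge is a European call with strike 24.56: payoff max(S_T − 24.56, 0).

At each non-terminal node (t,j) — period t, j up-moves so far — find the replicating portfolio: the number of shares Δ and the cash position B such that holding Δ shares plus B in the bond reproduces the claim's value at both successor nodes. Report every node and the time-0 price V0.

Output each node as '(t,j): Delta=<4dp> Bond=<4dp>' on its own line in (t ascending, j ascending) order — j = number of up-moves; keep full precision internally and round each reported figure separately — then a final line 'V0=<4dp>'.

No-arbitrage ⇒ martingale measure with p* = (R−d)/(u−d) = 0.9000.
Terminal values V(2,·): V(2,0)=0.0000, V(2,1)=2.4384, V(2,2)=11.6424
Node (1,0) S=22.8800: V=(p*·2.4384+(1−p*)·0.0000)/1.15=1.9083; Δ=(2.4384−0.0000)/(26.9984−20.1344)=0.3552; B=V−Δ·S=-6.2197
Node (1,1) S=30.6800: V=(p*·11.6424+(1−p*)·2.4384)/1.15=9.3235; Δ=(11.6424−2.4384)/(36.2024−26.9984)=1.0000; B=V−Δ·S=-21.3565
Node (0,0) S=26.0000: V=(p*·9.3235+(1−p*)·1.9083)/1.15=7.4626; Δ=(9.3235−1.9083)/(30.6800−22.8800)=0.9507; B=V−Δ·S=-17.2546
Check: Δ(0,0)·S0 + B(0,0) = 7.4626 = V0.

(0,0): Delta=0.9507 Bond=-17.2546
(1,0): Delta=0.3552 Bond=-6.2197
(1,1): Delta=1.0000 Bond=-21.3565
V0=7.4626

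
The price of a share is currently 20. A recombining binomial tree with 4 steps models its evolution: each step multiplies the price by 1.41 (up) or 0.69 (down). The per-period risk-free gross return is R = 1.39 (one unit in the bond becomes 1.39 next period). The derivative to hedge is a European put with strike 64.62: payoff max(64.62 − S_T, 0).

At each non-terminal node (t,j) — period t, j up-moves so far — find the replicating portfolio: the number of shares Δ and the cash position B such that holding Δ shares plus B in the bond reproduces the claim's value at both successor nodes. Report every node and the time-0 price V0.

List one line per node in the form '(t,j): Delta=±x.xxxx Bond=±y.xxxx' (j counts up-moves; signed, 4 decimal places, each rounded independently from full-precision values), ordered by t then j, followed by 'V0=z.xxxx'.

Under the risk-neutral measure, an up-move has probability p* = (R−d)/(u−d) = 0.9722 and values discount at R = 1.39.
Terminal values V(4,·): V(4,0)=60.0866, V(4,1)=55.3560, V(4,2)=45.6893, V(4,3)=25.9356, V(4,4)=0.0000
  t=3,j=0: stock 6.5702 → up 9.2640 (V=55.3560), down 4.5334 (V=60.0866). Price 39.9190; hedge Δ=-1.0000, bond B=46.4892.
  t=3,j=1: stock 13.4260 → up 18.9307 (V=45.6893), down 9.2640 (V=55.3560). Price 33.0632; hedge Δ=-1.0000, bond B=46.4892.
  t=3,j=2: stock 27.4358 → up 38.6844 (V=25.9356), down 18.9307 (V=45.6893). Price 19.0534; hedge Δ=-1.0000, bond B=46.4892.
  t=3,j=3: stock 56.0644 → up 79.0508 (V=0.0000), down 38.6844 (V=25.9356). Price 0.5183; hedge Δ=-0.6425, bond B=36.5399.
  t=2,j=0: stock 9.5220 → up 13.4260 (V=33.0632), down 6.5702 (V=39.9190). Price 23.9235; hedge Δ=-1.0000, bond B=33.4455.
  t=2,j=1: stock 19.4580 → up 27.4358 (V=19.0534), down 13.4260 (V=33.0632). Price 13.9875; hedge Δ=-1.0000, bond B=33.4455.
  t=2,j=2: stock 39.7620 → up 56.0644 (V=0.5183), down 27.4358 (V=19.0534). Price 0.7433; hedge Δ=-0.6474, bond B=26.4865.
  t=1,j=0: stock 13.8000 → up 19.4580 (V=13.9875), down 9.5220 (V=23.9235). Price 10.2615; hedge Δ=-1.0000, bond B=24.0615.
  t=1,j=1: stock 28.2000 → up 39.7620 (V=0.7433), down 19.4580 (V=13.9875). Price 0.7994; hedge Δ=-0.6523, bond B=19.1941.
  t=0,j=0: stock 20.0000 → up 28.2000 (V=0.7994), down 13.8000 (V=10.2615). Price 0.7642; hedge Δ=-0.6571, bond B=13.9060.
Each (Δ,B) replicates both successor values, so the strategy is self-financing and V0 is arbitrage-free.

(0,0): Delta=-0.6571 Bond=13.9060
(1,0): Delta=-1.0000 Bond=24.0615
(1,1): Delta=-0.6523 Bond=19.1941
(2,0): Delta=-1.0000 Bond=33.4455
(2,1): Delta=-1.0000 Bond=33.4455
(2,2): Delta=-0.6474 Bond=26.4865
(3,0): Delta=-1.0000 Bond=46.4892
(3,1): Delta=-1.0000 Bond=46.4892
(3,2): Delta=-1.0000 Bond=46.4892
(3,3): Delta=-0.6425 Bond=36.5399
V0=0.7642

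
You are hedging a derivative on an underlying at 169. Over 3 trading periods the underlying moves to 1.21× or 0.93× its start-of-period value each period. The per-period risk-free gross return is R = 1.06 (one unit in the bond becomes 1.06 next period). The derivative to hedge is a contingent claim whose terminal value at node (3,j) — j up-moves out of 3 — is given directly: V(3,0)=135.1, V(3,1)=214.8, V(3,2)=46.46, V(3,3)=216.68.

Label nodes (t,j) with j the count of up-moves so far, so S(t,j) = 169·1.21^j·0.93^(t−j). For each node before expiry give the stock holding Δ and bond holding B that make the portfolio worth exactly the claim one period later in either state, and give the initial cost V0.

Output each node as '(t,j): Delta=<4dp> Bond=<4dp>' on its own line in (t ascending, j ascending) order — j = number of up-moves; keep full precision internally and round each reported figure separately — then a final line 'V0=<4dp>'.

Under the risk-neutral measure, an up-move has probability p* = (R−d)/(u−d) = 0.4643 and values discount at R = 1.06.
Payoff layer (t=3): V(3,0)=135.1000, V(3,1)=214.8000, V(3,2)=46.4600, V(3,3)=216.6800
(2,0): S=146.1681. Δ = (V_up−V_dn)/(S_up−S_dn) = (214.8000−135.1000)/(176.8634−135.9363) = 1.9474. V = [p*·214.8000 + (1−p*)·135.1000]/1.06 = 162.3619. B = V − Δ·S = -122.2810.
(2,1): S=190.1757. Δ = (V_up−V_dn)/(S_up−S_dn) = (46.4600−214.8000)/(230.1126−176.8634) = -3.1614. V = [p*·46.4600 + (1−p*)·214.8000]/1.06 = 128.9077. B = V − Δ·S = 730.1220.
(2,2): S=247.4329. Δ = (V_up−V_dn)/(S_up−S_dn) = (216.6800−46.4600)/(299.3938−230.1126) = 2.4569. V = [p*·216.6800 + (1−p*)·46.4600]/1.06 = 118.3875. B = V − Δ·S = -489.5411.
(1,0): S=157.1700. Δ = (V_up−V_dn)/(S_up−S_dn) = (128.9077−162.3619)/(190.1757−146.1681) = -0.7602. V = [p*·128.9077 + (1−p*)·162.3619]/1.06 = 138.5185. B = V − Δ·S = 257.9977.
(1,1): S=204.4900. Δ = (V_up−V_dn)/(S_up−S_dn) = (118.3875−128.9077)/(247.4329−190.1757) = -0.1837. V = [p*·118.3875 + (1−p*)·128.9077]/1.06 = 117.0031. B = V − Δ·S = 154.5753.
(0,0): S=169.0000. Δ = (V_up−V_dn)/(S_up−S_dn) = (117.0031−138.5185)/(204.4900−157.1700) = -0.4547. V = [p*·117.0031 + (1−p*)·138.5185]/1.06 = 121.2540. B = V − Δ·S = 198.0945.
Self-financing check: at every node Δ·S+B equals the discounted successor values.

(0,0): Delta=-0.4547 Bond=198.0945
(1,0): Delta=-0.7602 Bond=257.9977
(1,1): Delta=-0.1837 Bond=154.5753
(2,0): Delta=1.9474 Bond=-122.2810
(2,1): Delta=-3.1614 Bond=730.1220
(2,2): Delta=2.4569 Bond=-489.5411
V0=121.2540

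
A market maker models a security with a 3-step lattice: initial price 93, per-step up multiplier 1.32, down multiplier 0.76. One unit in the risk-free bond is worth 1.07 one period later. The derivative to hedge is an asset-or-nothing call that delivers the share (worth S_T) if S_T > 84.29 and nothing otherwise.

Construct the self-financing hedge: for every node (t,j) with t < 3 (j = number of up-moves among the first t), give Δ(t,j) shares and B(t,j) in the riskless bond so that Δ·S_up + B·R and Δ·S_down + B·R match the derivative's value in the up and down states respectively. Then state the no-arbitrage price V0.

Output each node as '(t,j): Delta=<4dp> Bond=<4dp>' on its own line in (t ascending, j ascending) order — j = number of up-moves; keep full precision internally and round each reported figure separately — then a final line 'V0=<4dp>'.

Since d<R<u, set p* = (R−d)/(u−d) = 0.5536; price each node as the discounted p*-expectation of its children.
Terminal values V(3,·): V(3,0)=0.0000, V(3,1)=0.0000, V(3,2)=123.1528, V(3,3)=213.8970
  t=2,j=0: stock 53.7168 → up 70.9062 (V=0.0000), down 40.8248 (V=0.0000). Price 0.0000; hedge Δ=0.0000, bond B=0.0000.
  t=2,j=1: stock 93.2976 → up 123.1528 (V=123.1528), down 70.9062 (V=0.0000). Price 63.7139; hedge Δ=2.3571, bond B=-156.2019.
  t=2,j=2: stock 162.0432 → up 213.8970 (V=213.8970), down 123.1528 (V=123.1528). Price 162.0432; hedge Δ=1.0000, bond B=0.0000.
  t=1,j=0: stock 70.6800 → up 93.2976 (V=63.7139), down 53.7168 (V=0.0000). Price 32.9628; hedge Δ=1.6097, bond B=-80.8120.
  t=1,j=1: stock 122.7600 → up 162.0432 (V=162.0432), down 93.2976 (V=63.7139). Price 110.4170; hedge Δ=1.4303, bond B=-65.1710.
  t=0,j=0: stock 93.0000 → up 122.7600 (V=110.4170), down 70.6800 (V=32.9628). Price 70.8778; hedge Δ=1.4872, bond B=-67.4333.
Each (Δ,B) replicates both successor values, so the strategy is self-financing and V0 is arbitrage-free.

(0,0): Delta=1.4872 Bond=-67.4333
(1,0): Delta=1.6097 Bond=-80.8120
(1,1): Delta=1.4303 Bond=-65.1710
(2,0): Delta=0.0000 Bond=0.0000
(2,1): Delta=2.3571 Bond=-156.2019
(2,2): Delta=1.0000 Bond=0.0000
V0=70.8778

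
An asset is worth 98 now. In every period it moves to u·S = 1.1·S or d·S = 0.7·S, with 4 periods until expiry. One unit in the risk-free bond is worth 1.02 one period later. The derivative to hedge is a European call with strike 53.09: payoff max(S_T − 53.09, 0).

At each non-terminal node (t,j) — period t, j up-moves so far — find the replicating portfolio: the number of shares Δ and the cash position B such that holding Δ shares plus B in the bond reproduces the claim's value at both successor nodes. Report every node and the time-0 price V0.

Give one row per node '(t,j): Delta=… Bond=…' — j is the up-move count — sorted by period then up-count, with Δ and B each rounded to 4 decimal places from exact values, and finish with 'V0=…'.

Under the risk-neutral measure, an up-move has probability p* = (R−d)/(u−d) = 0.8000 and values discount at R = 1.02.
At expiry t=4: V(4,0)=0.0000, V(4,1)=0.0000, V(4,2)=5.0142, V(4,3)=38.2166, V(4,4)=90.3918
(3,0): S=33.6140. Δ = (V_up−V_dn)/(S_up−S_dn) = (0.0000−0.0000)/(36.9754−23.5298) = 0.0000. V = [p*·0.0000 + (1−p*)·0.0000]/1.02 = 0.0000. B = V − Δ·S = 0.0000.
(3,1): S=52.8220. Δ = (V_up−V_dn)/(S_up−S_dn) = (5.0142−0.0000)/(58.1042−36.9754) = 0.2373. V = [p*·5.0142 + (1−p*)·0.0000]/1.02 = 3.9327. B = V − Δ·S = -8.6028.
(3,2): S=83.0060. Δ = (V_up−V_dn)/(S_up−S_dn) = (38.2166−5.0142)/(91.3066−58.1042) = 1.0000. V = [p*·38.2166 + (1−p*)·5.0142]/1.02 = 30.9570. B = V − Δ·S = -52.0490.
(3,3): S=130.4380. Δ = (V_up−V_dn)/(S_up−S_dn) = (90.3918−38.2166)/(143.4818−91.3066) = 1.0000. V = [p*·90.3918 + (1−p*)·38.2166]/1.02 = 78.3890. B = V − Δ·S = -52.0490.
(2,0): S=48.0200. Δ = (V_up−V_dn)/(S_up−S_dn) = (3.9327−0.0000)/(52.8220−33.6140) = 0.2047. V = [p*·3.9327 + (1−p*)·0.0000]/1.02 = 3.0845. B = V − Δ·S = -6.7473.
(2,1): S=75.4600. Δ = (V_up−V_dn)/(S_up−S_dn) = (30.9570−3.9327)/(83.0060−52.8220) = 0.8953. V = [p*·30.9570 + (1−p*)·3.9327]/1.02 = 25.0511. B = V − Δ·S = -42.5096.
(2,2): S=118.5800. Δ = (V_up−V_dn)/(S_up−S_dn) = (78.3890−30.9570)/(130.4380−83.0060) = 1.0000. V = [p*·78.3890 + (1−p*)·30.9570]/1.02 = 67.5515. B = V − Δ·S = -51.0285.
(1,0): S=68.6000. Δ = (V_up−V_dn)/(S_up−S_dn) = (25.0511−3.0845)/(75.4600−48.0200) = 0.8005. V = [p*·25.0511 + (1−p*)·3.0845]/1.02 = 20.2527. B = V − Δ·S = -34.6638.
(1,1): S=107.8000. Δ = (V_up−V_dn)/(S_up−S_dn) = (67.5515−25.0511)/(118.5800−75.4600) = 0.9856. V = [p*·67.5515 + (1−p*)·25.0511]/1.02 = 57.8936. B = V − Δ·S = -48.3575.
(0,0): S=98.0000. Δ = (V_up−V_dn)/(S_up−S_dn) = (57.8936−20.2527)/(107.8000−68.6000) = 0.9602. V = [p*·57.8936 + (1−p*)·20.2527]/1.02 = 49.3779. B = V − Δ·S = -44.7243.
Each (Δ,B) replicates both successor values, so the strategy is self-financing and V0 is arbitrage-free.

(0,0): Delta=0.9602 Bond=-44.7243
(1,0): Delta=0.8005 Bond=-34.6638
(1,1): Delta=0.9856 Bond=-48.3575
(2,0): Delta=0.2047 Bond=-6.7473
(2,1): Delta=0.8953 Bond=-42.5096
(2,2): Delta=1.0000 Bond=-51.0285
(3,0): Delta=0.0000 Bond=0.0000
(3,1): Delta=0.2373 Bond=-8.6028
(3,2): Delta=1.0000 Bond=-52.0490
(3,3): Delta=1.0000 Bond=-52.0490
V0=49.3779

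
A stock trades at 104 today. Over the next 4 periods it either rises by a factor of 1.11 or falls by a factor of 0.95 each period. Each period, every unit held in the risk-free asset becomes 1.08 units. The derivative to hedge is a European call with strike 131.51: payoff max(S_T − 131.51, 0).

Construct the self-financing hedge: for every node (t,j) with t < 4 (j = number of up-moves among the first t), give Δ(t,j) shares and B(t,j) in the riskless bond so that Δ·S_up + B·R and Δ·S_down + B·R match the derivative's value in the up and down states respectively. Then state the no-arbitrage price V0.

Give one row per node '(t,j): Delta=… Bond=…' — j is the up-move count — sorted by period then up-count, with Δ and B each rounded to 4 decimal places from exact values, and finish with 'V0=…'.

(0,0): Delta=0.6463 Bond=-57.7018
(1,0): Delta=0.1293 Bond=-11.2388
(1,1): Delta=0.7484 Bond=-74.1054
(2,0): Delta=0.0000 Bond=0.0000
(2,1): Delta=0.1549 Bond=-14.9390
(2,2): Delta=0.8657 Bond=-95.0557
(3,0): Delta=0.0000 Bond=0.0000
(3,1): Delta=0.0000 Bond=0.0000
(3,2): Delta=0.1854 Bond=-19.8573
(3,3): Delta=1.0000 Bond=-121.7685
V0=9.5149

Since d<R<u, set p* = (R−d)/(u−d) = 0.8125; price each node as the discounted p*-expectation of its children.
Terminal payoffs: V(4,0)=0.0000, V(4,1)=0.0000, V(4,2)=0.0000, V(4,3)=3.6119, V(4,4)=26.3693
(3,0): S=89.1670. Δ = (V_up−V_dn)/(S_up−S_dn) = (0.0000−0.0000)/(98.9754−84.7086) = 0.0000. V = [p*·0.0000 + (1−p*)·0.0000]/1.08 = 0.0000. B = V − Δ·S = 0.0000.
(3,1): S=104.1846. Δ = (V_up−V_dn)/(S_up−S_dn) = (0.0000−0.0000)/(115.6449−98.9754) = 0.0000. V = [p*·0.0000 + (1−p*)·0.0000]/1.08 = 0.0000. B = V − Δ·S = 0.0000.
(3,2): S=121.7315. Δ = (V_up−V_dn)/(S_up−S_dn) = (3.6119−0.0000)/(135.1219−115.6449) = 0.1854. V = [p*·3.6119 + (1−p*)·0.0000]/1.08 = 2.7173. B = V − Δ·S = -19.8573.
(3,3): S=142.2336. Δ = (V_up−V_dn)/(S_up−S_dn) = (26.3693−3.6119)/(157.8793−135.1219) = 1.0000. V = [p*·26.3693 + (1−p*)·3.6119]/1.08 = 20.4651. B = V − Δ·S = -121.7685.
(2,0): S=93.8600. Δ = (V_up−V_dn)/(S_up−S_dn) = (0.0000−0.0000)/(104.1846−89.1670) = 0.0000. V = [p*·0.0000 + (1−p*)·0.0000]/1.08 = 0.0000. B = V − Δ·S = 0.0000.
(2,1): S=109.6680. Δ = (V_up−V_dn)/(S_up−S_dn) = (2.7173−0.0000)/(121.7315−104.1846) = 0.1549. V = [p*·2.7173 + (1−p*)·0.0000]/1.08 = 2.0443. B = V − Δ·S = -14.9390.
(2,2): S=128.1384. Δ = (V_up−V_dn)/(S_up−S_dn) = (20.4651−2.7173)/(142.2336−121.7315) = 0.8657. V = [p*·20.4651 + (1−p*)·2.7173]/1.08 = 15.8680. B = V − Δ·S = -95.0557.
(1,0): S=98.8000. Δ = (V_up−V_dn)/(S_up−S_dn) = (2.0443−0.0000)/(109.6680−93.8600) = 0.1293. V = [p*·2.0443 + (1−p*)·0.0000]/1.08 = 1.5379. B = V − Δ·S = -11.2388.
(1,1): S=115.4400. Δ = (V_up−V_dn)/(S_up−S_dn) = (15.8680−2.0443)/(128.1384−109.6680) = 0.7484. V = [p*·15.8680 + (1−p*)·2.0443]/1.08 = 12.2926. B = V − Δ·S = -74.1054.
(0,0): S=104.0000. Δ = (V_up−V_dn)/(S_up−S_dn) = (12.2926−1.5379)/(115.4400−98.8000) = 0.6463. V = [p*·12.2926 + (1−p*)·1.5379]/1.08 = 9.5149. B = V − Δ·S = -57.7018.
Check: Δ(0,0)·S0 + B(0,0) = 9.5149 = V0.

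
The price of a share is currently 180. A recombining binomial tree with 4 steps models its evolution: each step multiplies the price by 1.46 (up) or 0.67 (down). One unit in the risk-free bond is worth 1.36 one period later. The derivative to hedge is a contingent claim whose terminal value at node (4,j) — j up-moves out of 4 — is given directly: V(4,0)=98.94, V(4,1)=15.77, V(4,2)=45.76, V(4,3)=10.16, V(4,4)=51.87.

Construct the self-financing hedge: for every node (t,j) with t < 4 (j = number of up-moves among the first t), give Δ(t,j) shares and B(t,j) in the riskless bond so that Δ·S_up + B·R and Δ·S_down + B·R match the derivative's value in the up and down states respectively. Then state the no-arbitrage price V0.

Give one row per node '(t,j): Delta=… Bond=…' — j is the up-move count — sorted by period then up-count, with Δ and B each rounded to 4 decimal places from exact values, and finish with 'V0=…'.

(0,0): Delta=0.0519 Bond=1.5027
(1,0): Delta=-0.1240 Bond=23.2640
(1,1): Delta=0.0636 Bond=-1.0318
(2,0): Delta=0.1805 Bond=7.0348
(2,1): Delta=-0.1443 Bond=35.2048
(2,2): Delta=0.0774 Bond=-6.7087
(3,0): Delta=-1.9447 Bond=124.6151
(3,1): Delta=0.3218 Bond=-7.1063
(3,2): Delta=-0.1753 Bond=55.8474
(3,3): Delta=0.0943 Bond=-18.5399
V0=10.8467

The replicating-portfolio and risk-neutral prices coincide; use p* = (1.36−0.67)/(1.46−0.67) = 0.8734 for the latter.
Terminal values V(4,·): V(4,0)=98.9400, V(4,1)=15.7700, V(4,2)=45.7600, V(4,3)=10.1600, V(4,4)=51.8700
(3,0): S=54.1373. Δ = (V_up−V_dn)/(S_up−S_dn) = (15.7700−98.9400)/(79.0405−36.2720) = -1.9447. V = [p*·15.7700 + (1−p*)·98.9400]/1.36 = 19.3367. B = V − Δ·S = 124.6151.
(3,1): S=117.9709. Δ = (V_up−V_dn)/(S_up−S_dn) = (45.7600−15.7700)/(172.2375−79.0405) = 0.3218. V = [p*·45.7600 + (1−p*)·15.7700]/1.36 = 30.8557. B = V − Δ·S = -7.1063.
(3,2): S=257.0710. Δ = (V_up−V_dn)/(S_up−S_dn) = (10.1600−45.7600)/(375.3236−172.2375) = -0.1753. V = [p*·10.1600 + (1−p*)·45.7600]/1.36 = 10.7841. B = V − Δ·S = 55.8474.
(3,3): S=560.1845. Δ = (V_up−V_dn)/(S_up−S_dn) = (51.8700−10.1600)/(817.8693−375.3236) = 0.0943. V = [p*·51.8700 + (1−p*)·10.1600]/1.36 = 34.2575. B = V − Δ·S = -18.5399.
(2,0): S=80.8020. Δ = (V_up−V_dn)/(S_up−S_dn) = (30.8557−19.3367)/(117.9709−54.1373) = 0.1805. V = [p*·30.8557 + (1−p*)·19.3367]/1.36 = 21.6159. B = V − Δ·S = 7.0348.
(2,1): S=176.0760. Δ = (V_up−V_dn)/(S_up−S_dn) = (10.7841−30.8557)/(257.0710−117.9709) = -0.1443. V = [p*·10.7841 + (1−p*)·30.8557]/1.36 = 9.7976. B = V − Δ·S = 35.2048.
(2,2): S=383.6880. Δ = (V_up−V_dn)/(S_up−S_dn) = (34.2575−10.7841)/(560.1845−257.0710) = 0.0774. V = [p*·34.2575 + (1−p*)·10.7841]/1.36 = 23.0046. B = V − Δ·S = -6.7087.
(1,0): S=120.6000. Δ = (V_up−V_dn)/(S_up−S_dn) = (9.7976−21.6159)/(176.0760−80.8020) = -0.1240. V = [p*·9.7976 + (1−p*)·21.6159]/1.36 = 8.3041. B = V − Δ·S = 23.2640.
(1,1): S=262.8000. Δ = (V_up−V_dn)/(S_up−S_dn) = (23.0046−9.7976)/(383.6880−176.0760) = 0.0636. V = [p*·23.0046 + (1−p*)·9.7976]/1.36 = 15.6859. B = V − Δ·S = -1.0318.
(0,0): S=180.0000. Δ = (V_up−V_dn)/(S_up−S_dn) = (15.6859−8.3041)/(262.8000−120.6000) = 0.0519. V = [p*·15.6859 + (1−p*)·8.3041]/1.36 = 10.8467. B = V − Δ·S = 1.5027.
Each (Δ,B) replicates both successor values, so the strategy is self-financing and V0 is arbitrage-free.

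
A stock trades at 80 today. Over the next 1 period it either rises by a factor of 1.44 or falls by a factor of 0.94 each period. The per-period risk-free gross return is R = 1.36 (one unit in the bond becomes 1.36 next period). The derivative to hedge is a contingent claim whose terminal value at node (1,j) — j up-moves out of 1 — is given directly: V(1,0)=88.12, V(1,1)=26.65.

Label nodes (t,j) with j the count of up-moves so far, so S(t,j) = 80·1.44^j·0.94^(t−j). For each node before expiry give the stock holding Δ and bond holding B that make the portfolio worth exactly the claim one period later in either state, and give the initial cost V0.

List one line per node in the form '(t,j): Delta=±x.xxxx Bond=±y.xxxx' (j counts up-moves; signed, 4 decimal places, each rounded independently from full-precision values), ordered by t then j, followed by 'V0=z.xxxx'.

(0,0): Delta=-1.5368 Bond=149.7674
V0=26.8274

No-arbitrage ⇒ martingale measure with p* = (R−d)/(u−d) = 0.8400.
At expiry t=1: V(1,0)=88.1200, V(1,1)=26.6500
Node (0,0) S=80.0000: V=(p*·26.6500+(1−p*)·88.1200)/1.36=26.8274; Δ=(26.6500−88.1200)/(115.2000−75.2000)=-1.5368; B=V−Δ·S=149.7674
The time-0 hedge costs 26.8274, which is the no-arbitrage price.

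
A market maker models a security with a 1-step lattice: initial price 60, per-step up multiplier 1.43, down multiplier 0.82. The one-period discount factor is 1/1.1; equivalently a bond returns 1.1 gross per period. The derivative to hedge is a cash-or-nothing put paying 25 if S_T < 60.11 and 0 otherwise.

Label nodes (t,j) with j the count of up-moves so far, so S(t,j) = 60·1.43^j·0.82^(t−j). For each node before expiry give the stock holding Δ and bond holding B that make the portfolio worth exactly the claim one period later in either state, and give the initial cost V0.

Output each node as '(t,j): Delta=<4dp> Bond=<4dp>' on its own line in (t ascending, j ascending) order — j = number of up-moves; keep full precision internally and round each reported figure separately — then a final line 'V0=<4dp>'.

(0,0): Delta=-0.6831 Bond=53.2787
V0=12.2951

Under the risk-neutral measure, an up-move has probability p* = (R−d)/(u−d) = 0.4590 and values discount at R = 1.1.
Payoff layer (t=1): V(1,0)=25.0000, V(1,1)=0.0000
(0,0): S=60.0000. Δ = (V_up−V_dn)/(S_up−S_dn) = (0.0000−25.0000)/(85.8000−49.2000) = -0.6831. V = [p*·0.0000 + (1−p*)·25.0000]/1.1 = 12.2951. B = V − Δ·S = 53.2787.
Each (Δ,B) replicates both successor values, so the strategy is self-financing and V0 is arbitrage-free.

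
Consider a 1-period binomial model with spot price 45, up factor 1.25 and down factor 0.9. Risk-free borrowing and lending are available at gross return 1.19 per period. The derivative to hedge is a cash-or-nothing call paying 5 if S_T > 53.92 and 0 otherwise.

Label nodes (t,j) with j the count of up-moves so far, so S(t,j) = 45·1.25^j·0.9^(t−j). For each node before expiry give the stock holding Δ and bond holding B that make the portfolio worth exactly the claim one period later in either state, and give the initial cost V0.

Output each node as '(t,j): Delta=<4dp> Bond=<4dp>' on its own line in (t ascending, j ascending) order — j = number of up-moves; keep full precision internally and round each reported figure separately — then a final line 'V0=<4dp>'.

The replicating-portfolio and risk-neutral prices coincide; use p* = (1.19−0.9)/(1.25−0.9) = 0.8286 for the latter.
Terminal payoffs: V(1,0)=0.0000, V(1,1)=5.0000
(0,0): S=45.0000. Δ = (V_up−V_dn)/(S_up−S_dn) = (5.0000−0.0000)/(56.2500−40.5000) = 0.3175. V = [p*·5.0000 + (1−p*)·0.0000]/1.19 = 3.4814. B = V − Δ·S = -10.8043.
Root portfolio cost Δ·45+B reproduces V0=3.4814.

(0,0): Delta=0.3175 Bond=-10.8043
V0=3.4814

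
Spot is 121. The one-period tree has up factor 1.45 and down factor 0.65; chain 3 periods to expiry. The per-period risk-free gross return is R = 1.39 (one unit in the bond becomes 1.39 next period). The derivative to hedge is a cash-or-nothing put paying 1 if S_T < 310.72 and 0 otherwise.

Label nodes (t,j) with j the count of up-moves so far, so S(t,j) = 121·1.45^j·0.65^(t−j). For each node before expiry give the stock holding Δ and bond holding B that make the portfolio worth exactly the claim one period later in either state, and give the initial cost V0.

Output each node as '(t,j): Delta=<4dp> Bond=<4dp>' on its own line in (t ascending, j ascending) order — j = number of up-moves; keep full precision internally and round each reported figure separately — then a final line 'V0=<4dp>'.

(0,0): Delta=-0.0046 Bond=0.6312
(1,0): Delta=0.0000 Bond=0.5176
(1,1): Delta=-0.0047 Bond=0.9066
(2,0): Delta=0.0000 Bond=0.7194
(2,1): Delta=0.0000 Bond=0.7194
(2,2): Delta=-0.0049 Bond=1.3040
V0=0.0777

Under the risk-neutral measure, an up-move has probability p* = (R−d)/(u−d) = 0.9250 and values discount at R = 1.39.
Terminal values V(3,·): V(3,0)=1.0000, V(3,1)=1.0000, V(3,2)=1.0000, V(3,3)=0.0000
  t=2,j=0: stock 51.1225 → up 74.1276 (V=1.0000), down 33.2296 (V=1.0000). Price 0.7194; hedge Δ=0.0000, bond B=0.7194.
  t=2,j=1: stock 114.0425 → up 165.3616 (V=1.0000), down 74.1276 (V=1.0000). Price 0.7194; hedge Δ=0.0000, bond B=0.7194.
  t=2,j=2: stock 254.4025 → up 368.8836 (V=0.0000), down 165.3616 (V=1.0000). Price 0.0540; hedge Δ=-0.0049, bond B=1.3040.
  t=1,j=0: stock 78.6500 → up 114.0425 (V=0.7194), down 51.1225 (V=0.7194). Price 0.5176; hedge Δ=0.0000, bond B=0.5176.
  t=1,j=1: stock 175.4500 → up 254.4025 (V=0.0540), down 114.0425 (V=0.7194). Price 0.0747; hedge Δ=-0.0047, bond B=0.9066.
  t=0,j=0: stock 121.0000 → up 175.4500 (V=0.0747), down 78.6500 (V=0.5176). Price 0.0777; hedge Δ=-0.0046, bond B=0.6312.
Root portfolio cost Δ·121+B reproduces V0=0.0777.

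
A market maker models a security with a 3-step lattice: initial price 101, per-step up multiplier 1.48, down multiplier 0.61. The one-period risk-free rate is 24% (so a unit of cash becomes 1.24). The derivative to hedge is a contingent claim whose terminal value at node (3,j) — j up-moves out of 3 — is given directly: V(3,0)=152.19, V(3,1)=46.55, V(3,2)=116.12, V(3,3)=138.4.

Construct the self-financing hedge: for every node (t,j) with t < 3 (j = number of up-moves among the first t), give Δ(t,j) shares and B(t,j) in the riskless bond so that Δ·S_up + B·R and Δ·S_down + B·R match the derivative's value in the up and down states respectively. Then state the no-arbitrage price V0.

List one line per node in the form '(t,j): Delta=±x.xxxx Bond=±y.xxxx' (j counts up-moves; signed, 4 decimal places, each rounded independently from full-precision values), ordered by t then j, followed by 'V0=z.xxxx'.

(0,0): Delta=0.2327 Bond=36.2036
(1,0): Delta=0.3195 Bond=39.5436
(1,1): Delta=0.2191 Bond=46.9302
(2,0): Delta=-3.2309 Bond=182.4673
(2,1): Delta=0.8770 Bond=-1.7976
(2,2): Delta=0.1158 Bond=81.0471
V0=59.7056

The replicating-portfolio and risk-neutral prices coincide; use p* = (1.24−0.61)/(1.48−0.61) = 0.7241 for the latter.
Terminal payoffs: V(3,0)=152.1900, V(3,1)=46.5500, V(3,2)=116.1200, V(3,3)=138.4000
(2,0): S=37.5821. Δ = (V_up−V_dn)/(S_up−S_dn) = (46.5500−152.1900)/(55.6215−22.9251) = -3.2309. V = [p*·46.5500 + (1−p*)·152.1900]/1.24 = 61.0420. B = V − Δ·S = 182.4673.
(2,1): S=91.1828. Δ = (V_up−V_dn)/(S_up−S_dn) = (116.1200−46.5500)/(134.9505−55.6215) = 0.8770. V = [p*·116.1200 + (1−p*)·46.5500]/1.24 = 78.1680. B = V − Δ·S = -1.7976.
(2,2): S=221.2304. Δ = (V_up−V_dn)/(S_up−S_dn) = (138.4000−116.1200)/(327.4210−134.9505) = 0.1158. V = [p*·138.4000 + (1−p*)·116.1200]/1.24 = 106.6563. B = V − Δ·S = 81.0471.
(1,0): S=61.6100. Δ = (V_up−V_dn)/(S_up−S_dn) = (78.1680−61.0420)/(91.1828−37.5821) = 0.3195. V = [p*·78.1680 + (1−p*)·61.0420]/1.24 = 59.2287. B = V − Δ·S = 39.5436.
(1,1): S=149.4800. Δ = (V_up−V_dn)/(S_up−S_dn) = (106.6563−78.1680)/(221.2304−91.1828) = 0.2191. V = [p*·106.6563 + (1−p*)·78.1680]/1.24 = 79.6754. B = V − Δ·S = 46.9302.
(0,0): S=101.0000. Δ = (V_up−V_dn)/(S_up−S_dn) = (79.6754−59.2287)/(149.4800−61.6100) = 0.2327. V = [p*·79.6754 + (1−p*)·59.2287]/1.24 = 59.7056. B = V − Δ·S = 36.2036.
Self-financing check: at every node Δ·S+B equals the discounted successor values.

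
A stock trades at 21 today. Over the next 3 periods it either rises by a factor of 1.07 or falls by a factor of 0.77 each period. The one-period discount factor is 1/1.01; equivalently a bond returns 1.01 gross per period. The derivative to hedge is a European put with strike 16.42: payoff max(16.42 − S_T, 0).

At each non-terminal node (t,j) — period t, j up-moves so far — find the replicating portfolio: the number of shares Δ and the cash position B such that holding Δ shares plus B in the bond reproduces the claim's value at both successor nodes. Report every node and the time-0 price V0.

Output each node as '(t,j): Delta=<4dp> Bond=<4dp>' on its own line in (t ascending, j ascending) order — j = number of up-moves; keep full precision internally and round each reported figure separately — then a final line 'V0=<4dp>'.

Under the risk-neutral measure, an up-move has probability p* = (R−d)/(u−d) = 0.8000 and values discount at R = 1.01.
Terminal values V(3,·): V(3,0)=6.8328, V(3,1)=3.0975, V(3,2)=0.0000, V(3,3)=0.0000
  t=2,j=0: stock 12.4509 → up 13.3225 (V=3.0975), down 9.5872 (V=6.8328). Price 3.8065; hedge Δ=-1.0000, bond B=16.2574.
  t=2,j=1: stock 17.3019 → up 18.5130 (V=0.0000), down 13.3225 (V=3.0975). Price 0.6134; hedge Δ=-0.5968, bond B=10.9385.
  t=2,j=2: stock 24.0429 → up 25.7259 (V=0.0000), down 18.5130 (V=0.0000). Price 0.0000; hedge Δ=0.0000, bond B=0.0000.
  t=1,j=0: stock 16.1700 → up 17.3019 (V=0.6134), down 12.4509 (V=3.8065). Price 1.2396; hedge Δ=-0.6582, bond B=11.8834.
  t=1,j=1: stock 22.4700 → up 24.0429 (V=0.0000), down 17.3019 (V=0.6134). Price 0.1215; hedge Δ=-0.0910, bond B=2.1660.
  t=0,j=0: stock 21.0000 → up 22.4700 (V=0.1215), down 16.1700 (V=1.2396). Price 0.3417; hedge Δ=-0.1775, bond B=4.0688.
Root portfolio cost Δ·21+B reproduces V0=0.3417.

(0,0): Delta=-0.1775 Bond=4.0688
(1,0): Delta=-0.6582 Bond=11.8834
(1,1): Delta=-0.0910 Bond=2.1660
(2,0): Delta=-1.0000 Bond=16.2574
(2,1): Delta=-0.5968 Bond=10.9385
(2,2): Delta=0.0000 Bond=0.0000
V0=0.3417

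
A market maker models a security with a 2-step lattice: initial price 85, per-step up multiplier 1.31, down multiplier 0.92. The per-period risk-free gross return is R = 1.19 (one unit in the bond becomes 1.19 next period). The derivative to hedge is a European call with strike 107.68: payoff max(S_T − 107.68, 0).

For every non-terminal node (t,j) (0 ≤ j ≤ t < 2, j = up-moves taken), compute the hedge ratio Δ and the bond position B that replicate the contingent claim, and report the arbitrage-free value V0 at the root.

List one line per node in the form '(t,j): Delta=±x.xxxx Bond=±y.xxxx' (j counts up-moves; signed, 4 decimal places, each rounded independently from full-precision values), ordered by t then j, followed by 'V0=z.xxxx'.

No-arbitrage ⇒ martingale measure with p* = (R−d)/(u−d) = 0.6923.
Terminal values V(2,·): V(2,0)=0.0000, V(2,1)=0.0000, V(2,2)=38.1885
Node (1,0) S=78.2000: V=(p*·0.0000+(1−p*)·0.0000)/1.19=0.0000; Δ=(0.0000−0.0000)/(102.4420−71.9440)=0.0000; B=V−Δ·S=0.0000
Node (1,1) S=111.3500: V=(p*·38.1885+(1−p*)·0.0000)/1.19=22.2170; Δ=(38.1885−0.0000)/(145.8685−102.4420)=0.8794; B=V−Δ·S=-75.7023
Node (0,0) S=85.0000: V=(p*·22.2170+(1−p*)·0.0000)/1.19=12.9252; Δ=(22.2170−0.0000)/(111.3500−78.2000)=0.6702; B=V−Δ·S=-44.0414
Self-financing check: at every node Δ·S+B equals the discounted successor values.

(0,0): Delta=0.6702 Bond=-44.0414
(1,0): Delta=0.0000 Bond=0.0000
(1,1): Delta=0.8794 Bond=-75.7023
V0=12.9252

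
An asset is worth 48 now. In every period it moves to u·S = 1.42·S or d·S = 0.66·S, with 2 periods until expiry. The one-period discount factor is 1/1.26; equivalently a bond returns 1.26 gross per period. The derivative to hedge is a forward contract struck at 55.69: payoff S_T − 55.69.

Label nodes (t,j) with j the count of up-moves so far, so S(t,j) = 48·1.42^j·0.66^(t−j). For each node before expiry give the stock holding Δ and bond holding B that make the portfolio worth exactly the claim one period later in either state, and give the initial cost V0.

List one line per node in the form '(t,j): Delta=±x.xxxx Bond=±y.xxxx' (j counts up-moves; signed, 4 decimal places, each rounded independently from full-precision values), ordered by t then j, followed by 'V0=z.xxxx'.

Since d<R<u, set p* = (R−d)/(u−d) = 0.7895; price each node as the discounted p*-expectation of its children.
Terminal values V(2,·): V(2,0)=-34.7812, V(2,1)=-10.7044, V(2,2)=41.0972
  t=1,j=0: stock 31.6800 → up 44.9856 (V=-10.7044), down 20.9088 (V=-34.7812). Price -12.5184; hedge Δ=1.0000, bond B=-44.1984.
  t=1,j=1: stock 68.1600 → up 96.7872 (V=41.0972), down 44.9856 (V=-10.7044). Price 23.9616; hedge Δ=1.0000, bond B=-44.1984.
  t=0,j=0: stock 48.0000 → up 68.1600 (V=23.9616), down 31.6800 (V=-12.5184). Price 12.9219; hedge Δ=1.0000, bond B=-35.0781.
Root portfolio cost Δ·48+B reproduces V0=12.9219.

(0,0): Delta=1.0000 Bond=-35.0781
(1,0): Delta=1.0000 Bond=-44.1984
(1,1): Delta=1.0000 Bond=-44.1984
V0=12.9219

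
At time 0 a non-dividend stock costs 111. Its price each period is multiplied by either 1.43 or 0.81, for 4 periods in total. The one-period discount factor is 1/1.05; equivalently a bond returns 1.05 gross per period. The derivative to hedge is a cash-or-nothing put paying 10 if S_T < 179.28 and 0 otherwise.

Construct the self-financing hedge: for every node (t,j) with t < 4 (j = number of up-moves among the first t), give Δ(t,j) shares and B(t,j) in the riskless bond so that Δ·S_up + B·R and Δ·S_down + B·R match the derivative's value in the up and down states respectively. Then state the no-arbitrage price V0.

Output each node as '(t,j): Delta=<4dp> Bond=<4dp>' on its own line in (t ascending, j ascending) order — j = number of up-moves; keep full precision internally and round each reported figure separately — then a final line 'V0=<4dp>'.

(0,0): Delta=-0.0346 Bond=10.7112
(1,0): Delta=-0.0244 Bond=10.3295
(1,1): Delta=-0.0437 Bond=12.6991
(2,0): Delta=0.0000 Bond=9.0703
(2,1): Delta=-0.0462 Bond=13.6574
(2,2): Delta=-0.0415 Bond=12.8221
(3,0): Delta=0.0000 Bond=9.5238
(3,1): Delta=0.0000 Bond=9.5238
(3,2): Delta=-0.0877 Bond=21.9662
(3,3): Delta=0.0000 Bond=0.0000
V0=6.8724

Since d<R<u, set p* = (R−d)/(u−d) = 0.3871; price each node as the discounted p*-expectation of its children.
At expiry t=4: V(4,0)=10.0000, V(4,1)=10.0000, V(4,2)=10.0000, V(4,3)=0.0000, V(4,4)=0.0000
(3,0): S=58.9900. Δ = (V_up−V_dn)/(S_up−S_dn) = (10.0000−10.0000)/(84.3556−47.7819) = 0.0000. V = [p*·10.0000 + (1−p*)·10.0000]/1.05 = 9.5238. B = V − Δ·S = 9.5238.
(3,1): S=104.1428. Δ = (V_up−V_dn)/(S_up−S_dn) = (10.0000−10.0000)/(148.9241−84.3556) = 0.0000. V = [p*·10.0000 + (1−p*)·10.0000]/1.05 = 9.5238. B = V − Δ·S = 9.5238.
(3,2): S=183.8570. Δ = (V_up−V_dn)/(S_up−S_dn) = (0.0000−10.0000)/(262.9155−148.9241) = -0.0877. V = [p*·0.0000 + (1−p*)·10.0000]/1.05 = 5.8372. B = V − Δ·S = 21.9662.
(3,3): S=324.5870. Δ = (V_up−V_dn)/(S_up−S_dn) = (0.0000−0.0000)/(464.1594−262.9155) = 0.0000. V = [p*·0.0000 + (1−p*)·0.0000]/1.05 = 0.0000. B = V − Δ·S = 0.0000.
(2,0): S=72.8271. Δ = (V_up−V_dn)/(S_up−S_dn) = (9.5238−9.5238)/(104.1428−58.9900) = 0.0000. V = [p*·9.5238 + (1−p*)·9.5238]/1.05 = 9.0703. B = V − Δ·S = 9.0703.
(2,1): S=128.5713. Δ = (V_up−V_dn)/(S_up−S_dn) = (5.8372−9.5238)/(183.8570−104.1428) = -0.0462. V = [p*·5.8372 + (1−p*)·9.5238]/1.05 = 7.7112. B = V − Δ·S = 13.6574.
(2,2): S=226.9839. Δ = (V_up−V_dn)/(S_up−S_dn) = (0.0000−5.8372)/(324.5870−183.8570) = -0.0415. V = [p*·0.0000 + (1−p*)·5.8372]/1.05 = 3.4073. B = V − Δ·S = 12.8221.
(1,0): S=89.9100. Δ = (V_up−V_dn)/(S_up−S_dn) = (7.7112−9.0703)/(128.5713−72.8271) = -0.0244. V = [p*·7.7112 + (1−p*)·9.0703]/1.05 = 8.1373. B = V − Δ·S = 10.3295.
(1,1): S=158.7300. Δ = (V_up−V_dn)/(S_up−S_dn) = (3.4073−7.7112)/(226.9839−128.5713) = -0.0437. V = [p*·3.4073 + (1−p*)·7.7112]/1.05 = 5.7573. B = V − Δ·S = 12.6991.
(0,0): S=111.0000. Δ = (V_up−V_dn)/(S_up−S_dn) = (5.7573−8.1373)/(158.7300−89.9100) = -0.0346. V = [p*·5.7573 + (1−p*)·8.1373]/1.05 = 6.8724. B = V − Δ·S = 10.7112.
The time-0 hedge costs 6.8724, which is the no-arbitrage price.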